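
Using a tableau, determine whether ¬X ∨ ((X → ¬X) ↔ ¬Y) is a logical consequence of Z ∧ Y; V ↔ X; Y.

Initial set: {(Z ∧ Y); (V ↔ X); Y; ¬(¬X ∨ ((X → ¬X) ↔ ¬Y))}.
(Z ∧ Y): α-rule — add Z, Y.
¬(¬X ∨ ((X → ¬X) ↔ ¬Y)): α-rule — add ¬¬X, ¬((X → ¬X) ↔ ¬Y).
(V ↔ X): β-rule — branch into V, X  //  ¬V, ¬X.
  branch 1 (add V, X):
    ¬((X → ¬X) ↔ ¬Y): β-rule — branch into (X → ¬X), ¬¬Y  //  ¬(X → ¬X), ¬Y.
      branch 1.1 (add (X → ¬X), ¬¬Y):
        (X → ¬X): β-rule — branch into ¬X  //  ¬X.
          branch 1.1.1 (add ¬X):
            × closes — contains both X and ¬X.
          branch 1.1.2 (add ¬X):
            × closes — contains both X and ¬X.
      branch 1.2 (add ¬(X → ¬X), ¬Y):
        × closes — contains both Y and ¬Y.
  branch 2 (add ¬V, ¬X):
    × closes — contains both X and ¬X.
All 4 branches close.
Every branch closed, so the premises entail the conclusion.

Yes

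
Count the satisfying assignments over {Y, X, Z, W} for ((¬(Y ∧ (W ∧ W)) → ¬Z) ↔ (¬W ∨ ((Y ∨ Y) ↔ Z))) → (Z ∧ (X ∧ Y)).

7

Initial set: {(((¬(Y ∧ (W ∧ W)) → ¬Z) ↔ (¬W ∨ ((Y ∨ Y) ↔ Z))) → (Z ∧ (X ∧ Y)))}.
(((¬(Y ∧ (W ∧ W)) → ¬Z) ↔ (¬W ∨ ((Y ∨ Y) ↔ Z))) → (Z ∧ (X ∧ Y))): β-rule — branch into ¬((¬(Y ∧ (W ∧ W)) → ¬Z) ↔ (¬W ∨ ((Y ∨ Y) ↔ Z)))  //  (Z ∧ (X ∧ Y)).
  branch 1 (add ¬((¬(Y ∧ (W ∧ W)) → ¬Z) ↔ (¬W ∨ ((Y ∨ Y) ↔ Z)))):
    ¬((¬(Y ∧ (W ∧ W)) → ¬Z) ↔ (¬W ∨ ((Y ∨ Y) ↔ Z))): β-rule — branch into (¬(Y ∧ (W ∧ W)) → ¬Z), ¬(¬W ∨ ((Y ∨ Y) ↔ Z))  //  ¬(¬(Y ∧ (W ∧ W)) → ¬Z), (¬W ∨ ((Y ∨ Y) ↔ Z)).
      branch 1.1 (add (¬(Y ∧ (W ∧ W)) → ¬Z), ¬(¬W ∨ ((Y ∨ Y) ↔ Z))):
        ¬(¬W ∨ ((Y ∨ Y) ↔ Z)): α-rule — add ¬¬W, ¬((Y ∨ Y) ↔ Z).
        (¬(Y ∧ (W ∧ W)) → ¬Z): β-rule — branch into ¬¬(Y ∧ (W ∧ W))  //  ¬Z.
          branch 1.1.1 (add ¬¬(Y ∧ (W ∧ W))):
            ¬¬(Y ∧ (W ∧ W)): α-rule — add Y, (W ∧ W).
            (W ∧ W): α-rule — add W, W.
            ¬((Y ∨ Y) ↔ Z): β-rule — branch into (Y ∨ Y), ¬Z  //  ¬(Y ∨ Y), Z.
              branch 1.1.1.1 (add (Y ∨ Y), ¬Z):
                (Y ∨ Y): β-rule — branch into Y  //  Y.
                  branch 1.1.1.1.1 (add Y):
                    ○ open, literals {W=true, Y=true, Z=false}.
                  branch 1.1.1.1.2 (add Y):
                    ○ open, literals {W=true, Y=true, Z=false}.
              branch 1.1.1.2 (add ¬(Y ∨ Y), Z):
                ¬(Y ∨ Y): α-rule — add ¬Y, ¬Y.
                × closes — contains both Y and ¬Y.
          branch 1.1.2 (add ¬Z):
            ¬((Y ∨ Y) ↔ Z): β-rule — branch into (Y ∨ Y), ¬Z  //  ¬(Y ∨ Y), Z.
              branch 1.1.2.1 (add (Y ∨ Y), ¬Z):
                (Y ∨ Y): β-rule — branch into Y  //  Y.
                  branch 1.1.2.1.1 (add Y):
                    ○ open, literals {W=true, Y=true, Z=false}.
                  branch 1.1.2.1.2 (add Y):
                    ○ open, literals {W=true, Y=true, Z=false}.
              branch 1.1.2.2 (add ¬(Y ∨ Y), Z):
                × closes — contains both Z and ¬Z.
      branch 1.2 (add ¬(¬(Y ∧ (W ∧ W)) → ¬Z), (¬W ∨ ((Y ∨ Y) ↔ Z))):
        ¬(¬(Y ∧ (W ∧ W)) → ¬Z): α-rule — add ¬(Y ∧ (W ∧ W)), ¬¬Z.
        (¬W ∨ ((Y ∨ Y) ↔ Z)): β-rule — branch into ¬W  //  ((Y ∨ Y) ↔ Z).
          branch 1.2.1 (add ¬W):
            ¬(Y ∧ (W ∧ W)): β-rule — branch into ¬Y  //  ¬(W ∧ W).
              branch 1.2.1.1 (add ¬Y):
                ○ open, literals {W=false, Y=false, Z=true}.
              branch 1.2.1.2 (add ¬(W ∧ W)):
                ¬(W ∧ W): β-rule — branch into ¬W  //  ¬W.
                  branch 1.2.1.2.1 (add ¬W):
                    ○ open, literals {W=false, Z=true}.
                  branch 1.2.1.2.2 (add ¬W):
                    ○ open, literals {W=false, Z=true}.
          branch 1.2.2 (add ((Y ∨ Y) ↔ Z)):
            ¬(Y ∧ (W ∧ W)): β-rule — branch into ¬Y  //  ¬(W ∧ W).
              branch 1.2.2.1 (add ¬Y):
                ((Y ∨ Y) ↔ Z): β-rule — branch into (Y ∨ Y), Z  //  ¬(Y ∨ Y), ¬Z.
                  branch 1.2.2.1.1 (add (Y ∨ Y), Z):
                    (Y ∨ Y): β-rule — branch into Y  //  Y.
                      branch 1.2.2.1.1.1 (add Y):
                        × closes — contains both Y and ¬Y.
                      branch 1.2.2.1.1.2 (add Y):
                        × closes — contains both Y and ¬Y.
                  branch 1.2.2.1.2 (add ¬(Y ∨ Y), ¬Z):
                    × closes — contains both Z and ¬Z.
              branch 1.2.2.2 (add ¬(W ∧ W)):
                ((Y ∨ Y) ↔ Z): β-rule — branch into (Y ∨ Y), Z  //  ¬(Y ∨ Y), ¬Z.
                  branch 1.2.2.2.1 (add (Y ∨ Y), Z):
                    ¬(W ∧ W): β-rule — branch into ¬W  //  ¬W.
                      branch 1.2.2.2.1.1 (add ¬W):
                        (Y ∨ Y): β-rule — branch into Y  //  Y.
                          branch 1.2.2.2.1.1.1 (add Y):
                            ○ open, literals {W=false, Y=true, Z=true}.
                          branch 1.2.2.2.1.1.2 (add Y):
                            ○ open, literals {W=false, Y=true, Z=true}.
                      branch 1.2.2.2.1.2 (add ¬W):
                        (Y ∨ Y): β-rule — branch into Y  //  Y.
                          branch 1.2.2.2.1.2.1 (add Y):
                            ○ open, literals {W=false, Y=true, Z=true}.
                          branch 1.2.2.2.1.2.2 (add Y):
                            ○ open, literals {W=false, Y=true, Z=true}.
                  branch 1.2.2.2.2 (add ¬(Y ∨ Y), ¬Z):
                    × closes — contains both Z and ¬Z.
  branch 2 (add (Z ∧ (X ∧ Y))):
    (Z ∧ (X ∧ Y)): α-rule — add Z, (X ∧ Y).
    (X ∧ Y): α-rule — add X, Y.
    ○ open, literals {X=true, Y=true, Z=true}.
6 branches closed, 12 open.
Each open branch fixes some atoms; the unmentioned ones are free. Counting distinct full assignments: branch {W=true, Y=true, Z=false} (X) contributes 2 new; branch {W=true, Y=true, Z=false} (X) contributes 0 new; branch {W=true, Y=true, Z=false} (X) contributes 0 new; branch {W=true, Y=true, Z=false} (X) contributes 0 new; branch {W=false, Y=false, Z=true} (X) contributes 2 new; branch {W=false, Z=true} (Y, X) contributes 2 new; branch {W=false, Z=true} (Y, X) contributes 0 new; branch {W=false, Y=true, Z=true} (X) contributes 0 new; branch {W=false, Y=true, Z=true} (X) contributes 0 new; branch {W=false, Y=true, Z=true} (X) contributes 0 new; branch {W=false, Y=true, Z=true} (X) contributes 0 new; branch {X=true, Y=true, Z=true} (W) contributes 1 new. Total: 7.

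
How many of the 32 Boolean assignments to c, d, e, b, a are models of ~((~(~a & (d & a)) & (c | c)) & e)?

Initial set: {~((~(~a & (d & a)) & (c | c)) & e)}.
~((~(~a & (d & a)) & (c | c)) & e): β-rule — branch into ~(~(~a & (d & a)) & (c | c))  //  ~e.
  branch 1 (add ~(~(~a & (d & a)) & (c | c))):
    ~(~(~a & (d & a)) & (c | c)): β-rule — branch into ~~(~a & (d & a))  //  ~(c | c).
      branch 1.1 (add ~~(~a & (d & a))):
        ~~(~a & (d & a)): α-rule — add ~a, (d & a).
        (d & a): α-rule — add d, a.
        × closes — contains both a and ~a.
      branch 1.2 (add ~(c | c)):
        ~(c | c): α-rule — add ~c, ~c.
        ○ open, literals {c=false}.
  branch 2 (add ~e):
    ○ open, literals {e=false}.
1 branch closed, 2 open.
Each open branch fixes some atoms; the unmentioned ones are free. Counting distinct full assignments: branch {c=false} (d, e, b, a) contributes 16 new; branch {e=false} (c, d, b, a) contributes 8 new. Total: 24.

24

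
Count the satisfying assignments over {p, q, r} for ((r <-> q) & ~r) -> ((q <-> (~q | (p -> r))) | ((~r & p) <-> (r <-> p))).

Initial set: {T (((r <-> q) & ~r) -> ((q <-> (~q | (p -> r))) | ((~r & p) <-> (r <-> p))))}.
T (((r <-> q) & ~r) -> ((q <-> (~q | (p -> r))) | ((~r & p) <-> (r <-> p)))): β-rule — branch into F ((r <-> q) & ~r)  //  T ((q <-> (~q | (p -> r))) | ((~r & p) <-> (r <-> p))).
  branch 1 (add F ((r <-> q) & ~r)):
    F ((r <-> q) & ~r): β-rule — branch into F (r <-> q)  //  F ~r.
      branch 1.1 (add F (r <-> q)):
        F (r <-> q): β-rule — branch into T r, F q  //  F r, T q.
          branch 1.1.1 (add T r, F q):
            ○ open, literals {q=false, r=true}.
          branch 1.1.2 (add F r, T q):
            ○ open, literals {q=true, r=false}.
      branch 1.2 (add F ~r):
        ○ open, literals {r=true}.
  branch 2 (add T ((q <-> (~q | (p -> r))) | ((~r & p) <-> (r <-> p)))):
    T ((q <-> (~q | (p -> r))) | ((~r & p) <-> (r <-> p))): β-rule — branch into T (q <-> (~q | (p -> r)))  //  T ((~r & p) <-> (r <-> p)).
      branch 2.1 (add T (q <-> (~q | (p -> r)))):
        T (q <-> (~q | (p -> r))): β-rule — branch into T q, T (~q | (p -> r))  //  F q, F (~q | (p -> r)).
          branch 2.1.1 (add T q, T (~q | (p -> r))):
            T (~q | (p -> r)): β-rule — branch into T ~q  //  T (p -> r).
              branch 2.1.1.1 (add T ~q):
                × closes — contains both q and ~q.
              branch 2.1.1.2 (add T (p -> r)):
                T (p -> r): β-rule — branch into F p  //  T r.
                  branch 2.1.1.2.1 (add F p):
                    ○ open, literals {p=false, q=true}.
                  branch 2.1.1.2.2 (add T r):
                    ○ open, literals {q=true, r=true}.
          branch 2.1.2 (add F q, F (~q | (p -> r))):
            F (~q | (p -> r)): α-rule — add F ~q, F (p -> r).
            × closes — contains both q and ~q.
      branch 2.2 (add T ((~r & p) <-> (r <-> p))):
        T ((~r & p) <-> (r <-> p)): β-rule — branch into T (~r & p), T (r <-> p)  //  F (~r & p), F (r <-> p).
          branch 2.2.1 (add T (~r & p), T (r <-> p)):
            T (~r & p): α-rule — add T ~r, T p.
            T (r <-> p): β-rule — branch into T r, T p  //  F r, F p.
              branch 2.2.1.1 (add T r, T p):
                × closes — contains both r and ~r.
              branch 2.2.1.2 (add F r, F p):
                × closes — contains both p and ~p.
          branch 2.2.2 (add F (~r & p), F (r <-> p)):
            F (~r & p): β-rule — branch into F ~r  //  F p.
              branch 2.2.2.1 (add F ~r):
                F (r <-> p): β-rule — branch into T r, F p  //  F r, T p.
                  branch 2.2.2.1.1 (add T r, F p):
                    ○ open, literals {p=false, r=true}.
                  branch 2.2.2.1.2 (add F r, T p):
                    × closes — contains both r and ~r.
              branch 2.2.2.2 (add F p):
                F (r <-> p): β-rule — branch into T r, F p  //  F r, T p.
                  branch 2.2.2.2.1 (add T r, F p):
                    ○ open, literals {p=false, r=true}.
                  branch 2.2.2.2.2 (add F r, T p):
                    × closes — contains both p and ~p.
6 branches closed, 7 open.
Each open branch fixes some atoms; the unmentioned ones are free. Counting distinct full assignments: branch {q=false, r=true} (p) contributes 2 new; branch {q=true, r=false} (p) contributes 2 new; branch {r=true} (p, q) contributes 2 new; branch {p=false, q=true} (r) contributes 0 new; branch {q=true, r=true} (p) contributes 0 new; branch {p=false, r=true} (q) contributes 0 new; branch {p=false, r=true} (q) contributes 0 new. Total: 6.

6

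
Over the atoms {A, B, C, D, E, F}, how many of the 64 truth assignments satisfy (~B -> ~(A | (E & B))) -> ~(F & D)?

52

Initial set: {((~B -> ~(A | (E & B))) -> ~(F & D))}.
((~B -> ~(A | (E & B))) -> ~(F & D)): β-rule — branch into ~(~B -> ~(A | (E & B)))  //  ~(F & D).
  branch 1 (add ~(~B -> ~(A | (E & B)))):
    ~(~B -> ~(A | (E & B))): α-rule — add ~B, ~~(A | (E & B)).
    ~~(A | (E & B)): β-rule — branch into A  //  (E & B).
      branch 1.1 (add A):
        ○ open, literals {A=1, B=0}.
      branch 1.2 (add (E & B)):
        (E & B): α-rule — add E, B.
        × closes — contains both B and ~B.
  branch 2 (add ~(F & D)):
    ~(F & D): β-rule — branch into ~F  //  ~D.
      branch 2.1 (add ~F):
        ○ open, literals {F=0}.
      branch 2.2 (add ~D):
        ○ open, literals {D=0}.
1 branch closed, 3 open.
Each open branch fixes some atoms; the unmentioned ones are free. Counting distinct full assignments: branch {A=1, B=0} (C, D, E, F) contributes 16 new; branch {F=0} (A, B, C, D, E) contributes 24 new; branch {D=0} (A, B, C, E, F) contributes 12 new. Total: 52.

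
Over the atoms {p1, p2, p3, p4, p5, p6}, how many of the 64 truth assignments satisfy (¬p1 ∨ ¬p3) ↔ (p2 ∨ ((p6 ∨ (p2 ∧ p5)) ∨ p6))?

Initial set: {((¬p1 ∨ ¬p3) ↔ (p2 ∨ ((p6 ∨ (p2 ∧ p5)) ∨ p6)))}.
((¬p1 ∨ ¬p3) ↔ (p2 ∨ ((p6 ∨ (p2 ∧ p5)) ∨ p6))): β-rule — branch into (¬p1 ∨ ¬p3), (p2 ∨ ((p6 ∨ (p2 ∧ p5)) ∨ p6))  //  ¬(¬p1 ∨ ¬p3), ¬(p2 ∨ ((p6 ∨ (p2 ∧ p5)) ∨ p6)).
  branch 1 (add (¬p1 ∨ ¬p3), (p2 ∨ ((p6 ∨ (p2 ∧ p5)) ∨ p6))):
    (¬p1 ∨ ¬p3): β-rule — branch into ¬p1  //  ¬p3.
      branch 1.1 (add ¬p1):
        (p2 ∨ ((p6 ∨ (p2 ∧ p5)) ∨ p6)): β-rule — branch into p2  //  ((p6 ∨ (p2 ∧ p5)) ∨ p6).
          branch 1.1.1 (add p2):
            ○ open, literals {p1=false, p2=true}.
          branch 1.1.2 (add ((p6 ∨ (p2 ∧ p5)) ∨ p6)):
            ((p6 ∨ (p2 ∧ p5)) ∨ p6): β-rule — branch into (p6 ∨ (p2 ∧ p5))  //  p6.
              branch 1.1.2.1 (add (p6 ∨ (p2 ∧ p5))):
                (p6 ∨ (p2 ∧ p5)): β-rule — branch into p6  //  (p2 ∧ p5).
                  branch 1.1.2.1.1 (add p6):
                    ○ open, literals {p1=false, p6=true}.
                  branch 1.1.2.1.2 (add (p2 ∧ p5)):
                    (p2 ∧ p5): α-rule — add p2, p5.
                    ○ open, literals {p1=false, p2=true, p5=true}.
              branch 1.1.2.2 (add p6):
                ○ open, literals {p1=false, p6=true}.
      branch 1.2 (add ¬p3):
        (p2 ∨ ((p6 ∨ (p2 ∧ p5)) ∨ p6)): β-rule — branch into p2  //  ((p6 ∨ (p2 ∧ p5)) ∨ p6).
          branch 1.2.1 (add p2):
            ○ open, literals {p2=true, p3=false}.
          branch 1.2.2 (add ((p6 ∨ (p2 ∧ p5)) ∨ p6)):
            ((p6 ∨ (p2 ∧ p5)) ∨ p6): β-rule — branch into (p6 ∨ (p2 ∧ p5))  //  p6.
              branch 1.2.2.1 (add (p6 ∨ (p2 ∧ p5))):
                (p6 ∨ (p2 ∧ p5)): β-rule — branch into p6  //  (p2 ∧ p5).
                  branch 1.2.2.1.1 (add p6):
                    ○ open, literals {p3=false, p6=true}.
                  branch 1.2.2.1.2 (add (p2 ∧ p5)):
                    (p2 ∧ p5): α-rule — add p2, p5.
                    ○ open, literals {p2=true, p3=false, p5=true}.
              branch 1.2.2.2 (add p6):
                ○ open, literals {p3=false, p6=true}.
  branch 2 (add ¬(¬p1 ∨ ¬p3), ¬(p2 ∨ ((p6 ∨ (p2 ∧ p5)) ∨ p6))):
    ¬(¬p1 ∨ ¬p3): α-rule — add ¬¬p1, ¬¬p3.
    ¬(p2 ∨ ((p6 ∨ (p2 ∧ p5)) ∨ p6)): α-rule — add ¬p2, ¬((p6 ∨ (p2 ∧ p5)) ∨ p6).
    ¬((p6 ∨ (p2 ∧ p5)) ∨ p6): α-rule — add ¬(p6 ∨ (p2 ∧ p5)), ¬p6.
    ¬(p6 ∨ (p2 ∧ p5)): α-rule — add ¬p6, ¬(p2 ∧ p5).
    ¬(p2 ∧ p5): β-rule — branch into ¬p2  //  ¬p5.
      branch 2.1 (add ¬p2):
        ○ open, literals {p1=true, p2=false, p3=true, p6=false}.
      branch 2.2 (add ¬p5):
        ○ open, literals {p1=true, p2=false, p3=true, p5=false, p6=false}.
0 branches closed, 10 open.
Each open branch fixes some atoms; the unmentioned ones are free. Counting distinct full assignments: branch {p1=false, p2=true} (p3, p4, p5, p6) contributes 16 new; branch {p1=false, p6=true} (p2, p3, p4, p5) contributes 8 new; branch {p1=false, p2=true, p5=true} (p3, p4, p6) contributes 0 new; branch {p1=false, p6=true} (p2, p3, p4, p5) contributes 0 new; branch {p2=true, p3=false} (p1, p4, p5, p6) contributes 8 new; branch {p3=false, p6=true} (p1, p2, p4, p5) contributes 4 new; branch {p2=true, p3=false, p5=true} (p1, p4, p6) contributes 0 new; branch {p3=false, p6=true} (p1, p2, p4, p5) contributes 0 new; branch {p1=true, p2=false, p3=true, p6=false} (p4, p5) contributes 4 new; branch {p1=true, p2=false, p3=true, p5=false, p6=false} (p4) contributes 0 new. Total: 40.

40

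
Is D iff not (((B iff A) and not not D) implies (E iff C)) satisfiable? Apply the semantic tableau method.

Satisfiable

Initial set: {T (D iff not (((B iff A) and not not D) implies (E iff C)))}.
T (D iff not (((B iff A) and not not D) implies (E iff C))): β-rule — branch into T D, T not (((B iff A) and not not D) implies (E iff C))  //  F D, F not (((B iff A) and not not D) implies (E iff C)).
  branch 1 (add T D, T not (((B iff A) and not not D) implies (E iff C))):
    T not (((B iff A) and not not D) implies (E iff C)): α-rule — add T ((B iff A) and not not D), F (E iff C).
    T ((B iff A) and not not D): α-rule — add T (B iff A), T not not D.
    T not not D: drop double negation, giving T D.
    F (E iff C): β-rule — branch into T E, F C  //  F E, T C.
      branch 1.1 (add T E, F C):
        T (B iff A): β-rule — branch into T B, T A  //  F B, F A.
          branch 1.1.1 (add T B, T A):
            ○ open, literals {A=T, B=T, C=F, D=T, E=T}.
          branch 1.1.2 (add F B, F A):
            ○ open, literals {A=F, B=F, C=F, D=T, E=T}.
      branch 1.2 (add F E, T C):
        T (B iff A): β-rule — branch into T B, T A  //  F B, F A.
          branch 1.2.1 (add T B, T A):
            ○ open, literals {A=T, B=T, C=T, D=T, E=F}.
          branch 1.2.2 (add F B, F A):
            ○ open, literals {A=F, B=F, C=T, D=T, E=F}.
  branch 2 (add F D, F not (((B iff A) and not not D) implies (E iff C))):
    F not (((B iff A) and not not D) implies (E iff C)): β-rule — branch into F ((B iff A) and not not D)  //  T (E iff C).
      branch 2.1 (add F ((B iff A) and not not D)):
        F ((B iff A) and not not D): β-rule — branch into F (B iff A)  //  F not not D.
          branch 2.1.1 (add F (B iff A)):
            F (B iff A): β-rule — branch into T B, F A  //  F B, T A.
              branch 2.1.1.1 (add T B, F A):
                ○ open, literals {A=F, B=T, D=F}.
              branch 2.1.1.2 (add F B, T A):
                ○ open, literals {A=T, B=F, D=F}.
          branch 2.1.2 (add F not not D):
            F not not D: drop double negation, giving F D.
            ○ open, literals {D=F}.
      branch 2.2 (add T (E iff C)):
        T (E iff C): β-rule — branch into T E, T C  //  F E, F C.
          branch 2.2.1 (add T E, T C):
            ○ open, literals {C=T, D=F, E=T}.
          branch 2.2.2 (add F E, F C):
            ○ open, literals {C=F, D=F, E=F}.
0 branches closed, 9 open.
An open branch gives a satisfying assignment: A=T, B=T, C=F, D=T, E=T.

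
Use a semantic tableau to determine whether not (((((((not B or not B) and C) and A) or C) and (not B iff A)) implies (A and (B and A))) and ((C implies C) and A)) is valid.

Assume the negation and expand:
Initial set: {F not (((((((not B or not B) and C) and A) or C) and (not B iff A)) implies (A and (B and A))) and ((C implies C) and A))}.
F not (((((((not B or not B) and C) and A) or C) and (not B iff A)) implies (A and (B and A))) and ((C implies C) and A)): α-rule — add T ((((((not B or not B) and C) and A) or C) and (not B iff A)) implies (A and (B and A))), T ((C implies C) and A).
T ((C implies C) and A): α-rule — add T (C implies C), T A.
T ((((((not B or not B) and C) and A) or C) and (not B iff A)) implies (A and (B and A))): β-rule — branch into F (((((not B or not B) and C) and A) or C) and (not B iff A))  //  T (A and (B and A)).
  branch 1 (add F (((((not B or not B) and C) and A) or C) and (not B iff A))):
    T (C implies C): β-rule — branch into F C  //  T C.
      branch 1.1 (add F C):
        F (((((not B or not B) and C) and A) or C) and (not B iff A)): β-rule — branch into F ((((not B or not B) and C) and A) or C)  //  F (not B iff A).
          branch 1.1.1 (add F ((((not B or not B) and C) and A) or C)):
            F ((((not B or not B) and C) and A) or C): α-rule — add F (((not B or not B) and C) and A), F C.
            F (((not B or not B) and C) and A): β-rule — branch into F ((not B or not B) and C)  //  F A.
              branch 1.1.1.1 (add F ((not B or not B) and C)):
                F ((not B or not B) and C): β-rule — branch into F (not B or not B)  //  F C.
                  branch 1.1.1.1.1 (add F (not B or not B)):
                    F (not B or not B): α-rule — add F not B, F not B.
                    ○ open, literals {A=true, B=true, C=false}.
                  branch 1.1.1.1.2 (add F C):
                    ○ open, literals {A=true, C=false}.
              branch 1.1.1.2 (add F A):
                × closes — contains both A and not A.
          branch 1.1.2 (add F (not B iff A)):
            F (not B iff A): β-rule — branch into T not B, F A  //  F not B, T A.
              branch 1.1.2.1 (add T not B, F A):
                × closes — contains both A and not A.
              branch 1.1.2.2 (add F not B, T A):
                ○ open, literals {A=true, B=true, C=false}.
      branch 1.2 (add T C):
        F (((((not B or not B) and C) and A) or C) and (not B iff A)): β-rule — branch into F ((((not B or not B) and C) and A) or C)  //  F (not B iff A).
          branch 1.2.1 (add F ((((not B or not B) and C) and A) or C)):
            F ((((not B or not B) and C) and A) or C): α-rule — add F (((not B or not B) and C) and A), F C.
            × closes — contains both C and not C.
          branch 1.2.2 (add F (not B iff A)):
            F (not B iff A): β-rule — branch into T not B, F A  //  F not B, T A.
              branch 1.2.2.1 (add T not B, F A):
                × closes — contains both A and not A.
              branch 1.2.2.2 (add F not B, T A):
                ○ open, literals {A=true, B=true, C=true}.
  branch 2 (add T (A and (B and A))):
    T (A and (B and A)): α-rule — add T A, T (B and A).
    T (B and A): α-rule — add T B, T A.
    T (C implies C): β-rule — branch into F C  //  T C.
      branch 2.1 (add F C):
        ○ open, literals {A=true, B=true, C=false}.
      branch 2.2 (add T C):
        ○ open, literals {A=true, B=true, C=true}.
4 branches closed, 6 open.
An open branch gives a countermodel: A=true, B=true, C=false (unmentioned atoms arbitrary); under it the original formula is false.

Not valid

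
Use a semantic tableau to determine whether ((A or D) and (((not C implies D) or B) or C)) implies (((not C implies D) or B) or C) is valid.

Valid

Assume the negation and expand:
Initial set: {not (((A or D) and (((not C implies D) or B) or C)) implies (((not C implies D) or B) or C))}.
not (((A or D) and (((not C implies D) or B) or C)) implies (((not C implies D) or B) or C)): α-rule — add ((A or D) and (((not C implies D) or B) or C)), not (((not C implies D) or B) or C).
((A or D) and (((not C implies D) or B) or C)): α-rule — add (A or D), (((not C implies D) or B) or C).
not (((not C implies D) or B) or C): α-rule — add not ((not C implies D) or B), not C.
not ((not C implies D) or B): α-rule — add not (not C implies D), not B.
not (not C implies D): α-rule — add not C, not D.
(A or D): β-rule — branch into A  //  D.
  branch 1 (add A):
    (((not C implies D) or B) or C): β-rule — branch into ((not C implies D) or B)  //  C.
      branch 1.1 (add ((not C implies D) or B)):
        ((not C implies D) or B): β-rule — branch into (not C implies D)  //  B.
          branch 1.1.1 (add (not C implies D)):
            (not C implies D): β-rule — branch into not not C  //  D.
              branch 1.1.1.1 (add not not C):
                × closes — contains both C and not C.
              branch 1.1.1.2 (add D):
                × closes — contains both D and not D.
          branch 1.1.2 (add B):
            × closes — contains both B and not B.
      branch 1.2 (add C):
        × closes — contains both C and not C.
  branch 2 (add D):
    × closes — contains both D and not D.
All 5 branches close.
Every branch closed, so the negation is unsatisfiable and the formula is valid.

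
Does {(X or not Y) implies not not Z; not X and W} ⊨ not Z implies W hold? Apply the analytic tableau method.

Yes

Initial set: {((X or not Y) implies not not Z); (not X and W); not (not Z implies W)}.
(not X and W): α-rule — add not X, W.
not (not Z implies W): α-rule — add not Z, not W.
× closes — contains both W and not W.
All 1 branch closes.
Every branch closed, so the premises entail the conclusion.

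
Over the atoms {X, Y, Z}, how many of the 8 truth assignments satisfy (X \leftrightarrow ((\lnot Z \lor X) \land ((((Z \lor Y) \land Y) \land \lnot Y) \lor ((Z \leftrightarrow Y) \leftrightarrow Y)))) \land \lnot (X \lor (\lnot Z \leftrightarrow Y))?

2

Initial set: {((X \leftrightarrow ((\lnot Z \lor X) \land ((((Z \lor Y) \land Y) \land \lnot Y) \lor ((Z \leftrightarrow Y) \leftrightarrow Y)))) \land \lnot (X \lor (\lnot Z \leftrightarrow Y)))}.
((X \leftrightarrow ((\lnot Z \lor X) \land ((((Z \lor Y) \land Y) \land \lnot Y) \lor ((Z \leftrightarrow Y) \leftrightarrow Y)))) \land \lnot (X \lor (\lnot Z \leftrightarrow Y))): α-rule — add (X \leftrightarrow ((\lnot Z \lor X) \land ((((Z \lor Y) \land Y) \land \lnot Y) \lor ((Z \leftrightarrow Y) \leftrightarrow Y)))), \lnot (X \lor (\lnot Z \leftrightarrow Y)).
\lnot (X \lor (\lnot Z \leftrightarrow Y)): α-rule — add \lnot X, \lnot (\lnot Z \leftrightarrow Y).
(X \leftrightarrow ((\lnot Z \lor X) \land ((((Z \lor Y) \land Y) \land \lnot Y) \lor ((Z \leftrightarrow Y) \leftrightarrow Y)))): β-rule — branch into X, ((\lnot Z \lor X) \land ((((Z \lor Y) \land Y) \land \lnot Y) \lor ((Z \leftrightarrow Y) \leftrightarrow Y)))  //  \lnot X, \lnot ((\lnot Z \lor X) \land ((((Z \lor Y) \land Y) \land \lnot Y) \lor ((Z \leftrightarrow Y) \leftrightarrow Y))).
  branch 1 (add X, ((\lnot Z \lor X) \land ((((Z \lor Y) \land Y) \land \lnot Y) \lor ((Z \leftrightarrow Y) \leftrightarrow Y)))):
    × closes — contains both X and \lnot X.
  branch 2 (add \lnot X, \lnot ((\lnot Z \lor X) \land ((((Z \lor Y) \land Y) \land \lnot Y) \lor ((Z \leftrightarrow Y) \leftrightarrow Y)))):
    \lnot (\lnot Z \leftrightarrow Y): β-rule — branch into \lnot Z, \lnot Y  //  \lnot \lnot Z, Y.
      branch 2.1 (add \lnot Z, \lnot Y):
        \lnot ((\lnot Z \lor X) \land ((((Z \lor Y) \land Y) \land \lnot Y) \lor ((Z \leftrightarrow Y) \leftrightarrow Y))): β-rule — branch into \lnot (\lnot Z \lor X)  //  \lnot ((((Z \lor Y) \land Y) \land \lnot Y) \lor ((Z \leftrightarrow Y) \leftrightarrow Y)).
          branch 2.1.1 (add \lnot (\lnot Z \lor X)):
            \lnot (\lnot Z \lor X): α-rule — add \lnot \lnot Z, \lnot X.
            × closes — contains both Z and \lnot Z.
          branch 2.1.2 (add \lnot ((((Z \lor Y) \land Y) \land \lnot Y) \lor ((Z \leftrightarrow Y) \leftrightarrow Y))):
            \lnot ((((Z \lor Y) \land Y) \land \lnot Y) \lor ((Z \leftrightarrow Y) \leftrightarrow Y)): α-rule — add \lnot (((Z \lor Y) \land Y) \land \lnot Y), \lnot ((Z \leftrightarrow Y) \leftrightarrow Y).
            \lnot (((Z \lor Y) \land Y) \land \lnot Y): β-rule — branch into \lnot ((Z \lor Y) \land Y)  //  \lnot \lnot Y.
              branch 2.1.2.1 (add \lnot ((Z \lor Y) \land Y)):
                \lnot ((Z \leftrightarrow Y) \leftrightarrow Y): β-rule — branch into (Z \leftrightarrow Y), \lnot Y  //  \lnot (Z \leftrightarrow Y), Y.
                  branch 2.1.2.1.1 (add (Z \leftrightarrow Y), \lnot Y):
                    \lnot ((Z \lor Y) \land Y): β-rule — branch into \lnot (Z \lor Y)  //  \lnot Y.
                      branch 2.1.2.1.1.1 (add \lnot (Z \lor Y)):
                        \lnot (Z \lor Y): α-rule — add \lnot Z, \lnot Y.
                        (Z \leftrightarrow Y): β-rule — branch into Z, Y  //  \lnot Z, \lnot Y.
                          branch 2.1.2.1.1.1.1 (add Z, Y):
                            × closes — contains both Z and \lnot Z.
                          branch 2.1.2.1.1.1.2 (add \lnot Z, \lnot Y):
                            ○ open, literals {X=false, Y=false, Z=false}.
                      branch 2.1.2.1.1.2 (add \lnot Y):
                        (Z \leftrightarrow Y): β-rule — branch into Z, Y  //  \lnot Z, \lnot Y.
                          branch 2.1.2.1.1.2.1 (add Z, Y):
                            × closes — contains both Z and \lnot Z.
                          branch 2.1.2.1.1.2.2 (add \lnot Z, \lnot Y):
                            ○ open, literals {X=false, Y=false, Z=false}.
                  branch 2.1.2.1.2 (add \lnot (Z \leftrightarrow Y), Y):
                    × closes — contains both Y and \lnot Y.
              branch 2.1.2.2 (add \lnot \lnot Y):
                × closes — contains both Y and \lnot Y.
      branch 2.2 (add \lnot \lnot Z, Y):
        \lnot ((\lnot Z \lor X) \land ((((Z \lor Y) \land Y) \land \lnot Y) \lor ((Z \leftrightarrow Y) \leftrightarrow Y))): β-rule — branch into \lnot (\lnot Z \lor X)  //  \lnot ((((Z \lor Y) \land Y) \land \lnot Y) \lor ((Z \leftrightarrow Y) \leftrightarrow Y)).
          branch 2.2.1 (add \lnot (\lnot Z \lor X)):
            \lnot (\lnot Z \lor X): α-rule — add \lnot \lnot Z, \lnot X.
            ○ open, literals {X=false, Y=true, Z=true}.
          branch 2.2.2 (add \lnot ((((Z \lor Y) \land Y) \land \lnot Y) \lor ((Z \leftrightarrow Y) \leftrightarrow Y))):
            \lnot ((((Z \lor Y) \land Y) \land \lnot Y) \lor ((Z \leftrightarrow Y) \leftrightarrow Y)): α-rule — add \lnot (((Z \lor Y) \land Y) \land \lnot Y), \lnot ((Z \leftrightarrow Y) \leftrightarrow Y).
            \lnot (((Z \lor Y) \land Y) \land \lnot Y): β-rule — branch into \lnot ((Z \lor Y) \land Y)  //  \lnot \lnot Y.
              branch 2.2.2.1 (add \lnot ((Z \lor Y) \land Y)):
                \lnot ((Z \leftrightarrow Y) \leftrightarrow Y): β-rule — branch into (Z \leftrightarrow Y), \lnot Y  //  \lnot (Z \leftrightarrow Y), Y.
                  branch 2.2.2.1.1 (add (Z \leftrightarrow Y), \lnot Y):
                    × closes — contains both Y and \lnot Y.
                  branch 2.2.2.1.2 (add \lnot (Z \leftrightarrow Y), Y):
                    \lnot ((Z \lor Y) \land Y): β-rule — branch into \lnot (Z \lor Y)  //  \lnot Y.
                      branch 2.2.2.1.2.1 (add \lnot (Z \lor Y)):
                        \lnot (Z \lor Y): α-rule — add \lnot Z, \lnot Y.
                        × closes — contains both Z and \lnot Z.
                      branch 2.2.2.1.2.2 (add \lnot Y):
                        × closes — contains both Y and \lnot Y.
              branch 2.2.2.2 (add \lnot \lnot Y):
                \lnot ((Z \leftrightarrow Y) \leftrightarrow Y): β-rule — branch into (Z \leftrightarrow Y), \lnot Y  //  \lnot (Z \leftrightarrow Y), Y.
                  branch 2.2.2.2.1 (add (Z \leftrightarrow Y), \lnot Y):
                    × closes — contains both Y and \lnot Y.
                  branch 2.2.2.2.2 (add \lnot (Z \leftrightarrow Y), Y):
                    \lnot (Z \leftrightarrow Y): β-rule — branch into Z, \lnot Y  //  \lnot Z, Y.
                      branch 2.2.2.2.2.1 (add Z, \lnot Y):
                        × closes — contains both Y and \lnot Y.
                      branch 2.2.2.2.2.2 (add \lnot Z, Y):
                        × closes — contains both Z and \lnot Z.
12 branches closed, 3 open.
Each open branch fixes some atoms; the unmentioned ones are free. Counting distinct full assignments: branch {X=false, Y=false, Z=false} (none free) contributes 1 new; branch {X=false, Y=false, Z=false} (none free) contributes 0 new; branch {X=false, Y=true, Z=true} (none free) contributes 1 new. Total: 2.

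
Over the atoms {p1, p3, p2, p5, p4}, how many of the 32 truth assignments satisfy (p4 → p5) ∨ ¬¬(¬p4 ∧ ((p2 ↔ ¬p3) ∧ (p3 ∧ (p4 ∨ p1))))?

24

Initial set: {((p4 → p5) ∨ ¬¬(¬p4 ∧ ((p2 ↔ ¬p3) ∧ (p3 ∧ (p4 ∨ p1)))))}.
((p4 → p5) ∨ ¬¬(¬p4 ∧ ((p2 ↔ ¬p3) ∧ (p3 ∧ (p4 ∨ p1))))): β-rule — branch into (p4 → p5)  //  ¬¬(¬p4 ∧ ((p2 ↔ ¬p3) ∧ (p3 ∧ (p4 ∨ p1)))).
  branch 1 (add (p4 → p5)):
    (p4 → p5): β-rule — branch into ¬p4  //  p5.
      branch 1.1 (add ¬p4):
        ○ open, literals {p4=F}.
      branch 1.2 (add p5):
        ○ open, literals {p5=T}.
  branch 2 (add ¬¬(¬p4 ∧ ((p2 ↔ ¬p3) ∧ (p3 ∧ (p4 ∨ p1))))):
    ¬¬(¬p4 ∧ ((p2 ↔ ¬p3) ∧ (p3 ∧ (p4 ∨ p1)))): drop double negation, giving (¬p4 ∧ ((p2 ↔ ¬p3) ∧ (p3 ∧ (p4 ∨ p1)))).
    (¬p4 ∧ ((p2 ↔ ¬p3) ∧ (p3 ∧ (p4 ∨ p1)))): α-rule — add ¬p4, ((p2 ↔ ¬p3) ∧ (p3 ∧ (p4 ∨ p1))).
    ((p2 ↔ ¬p3) ∧ (p3 ∧ (p4 ∨ p1))): α-rule — add (p2 ↔ ¬p3), (p3 ∧ (p4 ∨ p1)).
    (p3 ∧ (p4 ∨ p1)): α-rule — add p3, (p4 ∨ p1).
    (p2 ↔ ¬p3): β-rule — branch into p2, ¬p3  //  ¬p2, ¬¬p3.
      branch 2.1 (add p2, ¬p3):
        × closes — contains both p3 and ¬p3.
      branch 2.2 (add ¬p2, ¬¬p3):
        (p4 ∨ p1): β-rule — branch into p4  //  p1.
          branch 2.2.1 (add p4):
            × closes — contains both p4 and ¬p4.
          branch 2.2.2 (add p1):
            ○ open, literals {p1=T, p2=F, p3=T, p4=F}.
2 branches closed, 3 open.
Each open branch fixes some atoms; the unmentioned ones are free. Counting distinct full assignments: branch {p4=F} (p1, p3, p2, p5) contributes 16 new; branch {p5=T} (p1, p3, p2, p4) contributes 8 new; branch {p1=T, p2=F, p3=T, p4=F} (p5) contributes 0 new. Total: 24.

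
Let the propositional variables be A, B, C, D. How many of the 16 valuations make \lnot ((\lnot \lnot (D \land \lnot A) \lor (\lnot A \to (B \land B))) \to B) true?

6

Initial set: {T \lnot ((\lnot \lnot (D \land \lnot A) \lor (\lnot A \to (B \land B))) \to B)}.
T \lnot ((\lnot \lnot (D \land \lnot A) \lor (\lnot A \to (B \land B))) \to B): α-rule — add T (\lnot \lnot (D \land \lnot A) \lor (\lnot A \to (B \land B))), F B.
T (\lnot \lnot (D \land \lnot A) \lor (\lnot A \to (B \land B))): β-rule — branch into T \lnot \lnot (D \land \lnot A)  //  T (\lnot A \to (B \land B)).
  branch 1 (add T \lnot \lnot (D \land \lnot A)):
    T \lnot \lnot (D \land \lnot A): drop double negation, giving T (D \land \lnot A).
    T (D \land \lnot A): α-rule — add T D, T \lnot A.
    ○ open, literals {A=false, B=false, D=true}.
  branch 2 (add T (\lnot A \to (B \land B))):
    T (\lnot A \to (B \land B)): β-rule — branch into F \lnot A  //  T (B \land B).
      branch 2.1 (add F \lnot A):
        ○ open, literals {A=true, B=false}.
      branch 2.2 (add T (B \land B)):
        T (B \land B): α-rule — add T B, T B.
        × closes — contains both B and \lnot B.
1 branch closed, 2 open.
Each open branch fixes some atoms; the unmentioned ones are free. Counting distinct full assignments: branch {A=false, B=false, D=true} (C) contributes 2 new; branch {A=true, B=false} (C, D) contributes 4 new. Total: 6.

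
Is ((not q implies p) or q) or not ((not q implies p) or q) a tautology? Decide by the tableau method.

Valid

Assume the negation and expand:
Initial set: {not (((not q implies p) or q) or not ((not q implies p) or q))}.
not (((not q implies p) or q) or not ((not q implies p) or q)): α-rule — add not ((not q implies p) or q), not not ((not q implies p) or q).
not ((not q implies p) or q): α-rule — add not (not q implies p), not q.
not (not q implies p): α-rule — add not q, not p.
not not ((not q implies p) or q): β-rule — branch into (not q implies p)  //  q.
  branch 1 (add (not q implies p)):
    (not q implies p): β-rule — branch into not not q  //  p.
      branch 1.1 (add not not q):
        × closes — contains both q and not q.
      branch 1.2 (add p):
        × closes — contains both p and not p.
  branch 2 (add q):
    × closes — contains both q and not q.
All 3 branches close.
Every branch closed, so the negation is unsatisfiable and the formula is valid.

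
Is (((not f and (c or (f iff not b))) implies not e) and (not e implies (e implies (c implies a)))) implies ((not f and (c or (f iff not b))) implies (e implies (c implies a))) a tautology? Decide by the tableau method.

Valid

Assume the negation and expand:
Initial set: {not ((((not f and (c or (f iff not b))) implies not e) and (not e implies (e implies (c implies a)))) implies ((not f and (c or (f iff not b))) implies (e implies (c implies a))))}.
not ((((not f and (c or (f iff not b))) implies not e) and (not e implies (e implies (c implies a)))) implies ((not f and (c or (f iff not b))) implies (e implies (c implies a)))): α-rule — add (((not f and (c or (f iff not b))) implies not e) and (not e implies (e implies (c implies a)))), not ((not f and (c or (f iff not b))) implies (e implies (c implies a))).
(((not f and (c or (f iff not b))) implies not e) and (not e implies (e implies (c implies a)))): α-rule — add ((not f and (c or (f iff not b))) implies not e), (not e implies (e implies (c implies a))).
not ((not f and (c or (f iff not b))) implies (e implies (c implies a))): α-rule — add (not f and (c or (f iff not b))), not (e implies (c implies a)).
(not f and (c or (f iff not b))): α-rule — add not f, (c or (f iff not b)).
not (e implies (c implies a)): α-rule — add e, not (c implies a).
not (c implies a): α-rule — add c, not a.
((not f and (c or (f iff not b))) implies not e): β-rule — branch into not (not f and (c or (f iff not b)))  //  not e.
  branch 1 (add not (not f and (c or (f iff not b)))):
    (not e implies (e implies (c implies a))): β-rule — branch into not not e  //  (e implies (c implies a)).
      branch 1.1 (add not not e):
        (c or (f iff not b)): β-rule — branch into c  //  (f iff not b).
          branch 1.1.1 (add c):
            not (not f and (c or (f iff not b))): β-rule — branch into not not f  //  not (c or (f iff not b)).
              branch 1.1.1.1 (add not not f):
                × closes — contains both f and not f.
              branch 1.1.1.2 (add not (c or (f iff not b))):
                not (c or (f iff not b)): α-rule — add not c, not (f iff not b).
                × closes — contains both c and not c.
          branch 1.1.2 (add (f iff not b)):
            not (not f and (c or (f iff not b))): β-rule — branch into not not f  //  not (c or (f iff not b)).
              branch 1.1.2.1 (add not not f):
                × closes — contains both f and not f.
              branch 1.1.2.2 (add not (c or (f iff not b))):
                not (c or (f iff not b)): α-rule — add not c, not (f iff not b).
                × closes — contains both c and not c.
      branch 1.2 (add (e implies (c implies a))):
        (c or (f iff not b)): β-rule — branch into c  //  (f iff not b).
          branch 1.2.1 (add c):
            not (not f and (c or (f iff not b))): β-rule — branch into not not f  //  not (c or (f iff not b)).
              branch 1.2.1.1 (add not not f):
                × closes — contains both f and not f.
              branch 1.2.1.2 (add not (c or (f iff not b))):
                not (c or (f iff not b)): α-rule — add not c, not (f iff not b).
                × closes — contains both c and not c.
          branch 1.2.2 (add (f iff not b)):
            not (not f and (c or (f iff not b))): β-rule — branch into not not f  //  not (c or (f iff not b)).
              branch 1.2.2.1 (add not not f):
                × closes — contains both f and not f.
              branch 1.2.2.2 (add not (c or (f iff not b))):
                not (c or (f iff not b)): α-rule — add not c, not (f iff not b).
                × closes — contains both c and not c.
  branch 2 (add not e):
    × closes — contains both e and not e.
All 9 branches close.
Every branch closed, so the negation is unsatisfiable and the formula is valid.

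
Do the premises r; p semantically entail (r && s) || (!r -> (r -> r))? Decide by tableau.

Yes

Initial set: {T r; T p; F ((r && s) || (!r -> (r -> r)))}.
F ((r && s) || (!r -> (r -> r))): α-rule — add F (r && s), F (!r -> (r -> r)).
F (!r -> (r -> r)): α-rule — add T !r, F (r -> r).
× closes — contains both r and !r.
All 1 branch closes.
Every branch closed, so the premises entail the conclusion.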